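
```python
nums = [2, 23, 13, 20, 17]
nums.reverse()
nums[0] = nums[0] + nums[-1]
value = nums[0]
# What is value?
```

Trace:
`nums = [2, 23, 13, 20, 17]` → nums = [2, 23, 13, 20, 17]
`nums.reverse()` → nums = [17, 20, 13, 23, 2]
`nums[0] = nums[0] + nums[-1]` → nums = [19, 20, 13, 23, 2]
`value = nums[0]` → value = 19
So value = 19

Answer: 19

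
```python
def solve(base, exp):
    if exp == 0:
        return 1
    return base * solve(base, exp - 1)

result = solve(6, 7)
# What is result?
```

solve(6, 7) = 6 * 6 * 6 * 6 * 6 * 6 * 6 = 279936

Answer: 279936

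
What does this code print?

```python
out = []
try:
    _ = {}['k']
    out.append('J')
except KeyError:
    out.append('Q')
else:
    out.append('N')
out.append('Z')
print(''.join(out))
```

Execution trace: 'Q' (except KeyError) → 'Z' (after the try/except). Output: QZ

Answer: QZ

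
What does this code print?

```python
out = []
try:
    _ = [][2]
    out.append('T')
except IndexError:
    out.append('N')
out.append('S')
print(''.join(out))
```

Execution trace: 'N' (except IndexError) → 'S' (after the try/except). Output: NS

Answer: NS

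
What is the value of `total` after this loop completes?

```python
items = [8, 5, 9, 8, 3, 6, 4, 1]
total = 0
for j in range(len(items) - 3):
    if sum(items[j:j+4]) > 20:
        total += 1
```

Count windows with sum > 20
`total` takes the values: 0 → 1 → 2 → 3 → 4

Answer: 4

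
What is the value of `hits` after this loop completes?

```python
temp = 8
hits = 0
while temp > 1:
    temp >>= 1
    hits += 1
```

Count right shifts until 1
`hits` takes the values: 0 → 1 → 2 → 3

Answer: 3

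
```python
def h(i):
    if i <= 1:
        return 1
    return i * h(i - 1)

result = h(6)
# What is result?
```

h(6) = 6 * 5 * 4 * 3 * 2 * 1 = 720

Answer: 720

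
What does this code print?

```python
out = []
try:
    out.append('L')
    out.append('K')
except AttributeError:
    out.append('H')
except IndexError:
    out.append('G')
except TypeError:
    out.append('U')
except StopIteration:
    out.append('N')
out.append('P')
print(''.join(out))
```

Execution trace: 'L' (try body) → 'K' (try body, no exception) → 'P' (after the try/except). Output: LKP

Answer: LKP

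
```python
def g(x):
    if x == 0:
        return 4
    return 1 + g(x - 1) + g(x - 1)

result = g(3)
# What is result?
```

g(x) = 1 + 2·g(x-1), g(0)=4. Closed form: (4+1)·2^3 - 1 = 39.

Answer: 39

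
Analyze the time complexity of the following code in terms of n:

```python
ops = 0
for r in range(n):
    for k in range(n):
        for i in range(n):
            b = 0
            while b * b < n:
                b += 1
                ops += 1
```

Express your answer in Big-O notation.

Each loop level contributes: n × n × n × √n. Multiplying the contributions gives O(n^3√n).

Answer: O(n^3√n)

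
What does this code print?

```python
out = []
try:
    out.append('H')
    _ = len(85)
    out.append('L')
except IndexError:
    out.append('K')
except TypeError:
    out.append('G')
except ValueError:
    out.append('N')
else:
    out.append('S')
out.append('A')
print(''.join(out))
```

Execution trace: 'H' (try body) → 'G' (except TypeError) → 'A' (after the try/except). Output: HGA

Answer: HGA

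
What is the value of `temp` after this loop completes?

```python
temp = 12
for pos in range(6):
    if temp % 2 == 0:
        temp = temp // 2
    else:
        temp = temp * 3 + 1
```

Collatz-style transformation from 12
`temp` takes the values: 12 → 6 → 3 → 10 → 5 → 16 → 8

Answer: 8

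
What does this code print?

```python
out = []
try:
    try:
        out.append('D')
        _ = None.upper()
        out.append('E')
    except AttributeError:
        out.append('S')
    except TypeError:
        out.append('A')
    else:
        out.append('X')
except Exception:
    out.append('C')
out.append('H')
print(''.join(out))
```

Execution trace: 'D' (inner try body) → 'S' (inner except AttributeError) → 'H' (after the try/except). Output: DSH

Answer: DSH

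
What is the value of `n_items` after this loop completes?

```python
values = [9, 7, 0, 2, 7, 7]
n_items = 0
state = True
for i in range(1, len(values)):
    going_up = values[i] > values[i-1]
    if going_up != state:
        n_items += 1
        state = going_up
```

Count direction changes in [9, 7, 0, 2, 7, 7]
`n_items` takes the values: 0 → 1 → 2 → 3

Answer: 3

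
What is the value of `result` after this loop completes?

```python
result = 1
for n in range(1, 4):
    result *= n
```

3! = 6
`result` takes the values: 1 → 2 → 6

Answer: 6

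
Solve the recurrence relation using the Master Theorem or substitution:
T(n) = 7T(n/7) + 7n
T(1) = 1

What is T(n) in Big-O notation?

By Master Theorem: a=7, b=7, f(n)=7n. Since log_7(7) = 1 and f(n) = Θ(n^1), Case 2 applies. T(n) = O(n log n).

Answer: O(n log n)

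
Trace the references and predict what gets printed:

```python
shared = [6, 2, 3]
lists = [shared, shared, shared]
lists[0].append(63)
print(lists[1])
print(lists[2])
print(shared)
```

Key concept: list of same reference.
Step by step:
`shared = [6, 2, 3]` → shared = [6, 2, 3]
`lists = [shared, shared, shared]` → lists = [[6, 2, 3], [6, 2, 3], [6, 2, 3]]
`lists[0].append(63)` → shared = [6, 2, 3, 63]; lists = [[6, 2, 3, 63], [6, 2, 3, 63], [6, 2, 3, 63]]
`print(lists[1])` → prints [6, 2, 3, 63]
`print(lists[2])` → prints [6, 2, 3, 63]
`print(shared)` → prints [6, 2, 3, 63]

Answer:
[6, 2, 3, 63]
[6, 2, 3, 63]
[6, 2, 3, 63]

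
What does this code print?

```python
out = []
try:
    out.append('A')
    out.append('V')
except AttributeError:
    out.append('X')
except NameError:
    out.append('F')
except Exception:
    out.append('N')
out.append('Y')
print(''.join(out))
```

Execution trace: 'A' (try body) → 'V' (try body, no exception) → 'Y' (after the try/except). Output: AVY

Answer: AVY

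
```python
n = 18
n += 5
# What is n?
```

Trace:
`n = 18` → n = 18
`n += 5` → n = 23
So n = 23

Answer: 23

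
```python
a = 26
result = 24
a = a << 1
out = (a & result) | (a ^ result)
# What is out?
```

Trace:
`a = 26` → a = 26
`result = 24` → result = 24
`a = a << 1` → a = 52
`out = (a & result) | (a ^ result)` → out = 60
So out = 60

Answer: 60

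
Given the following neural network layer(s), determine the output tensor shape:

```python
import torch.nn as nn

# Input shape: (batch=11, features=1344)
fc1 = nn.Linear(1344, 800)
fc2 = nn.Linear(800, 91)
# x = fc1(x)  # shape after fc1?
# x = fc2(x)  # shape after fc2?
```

Input: (11, 1344) -> after fc1: (11, 800) -> Output: (11, 91)

Answer: (11, 91)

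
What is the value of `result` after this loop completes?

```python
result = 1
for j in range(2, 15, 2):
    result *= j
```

Product of even numbers 2 to 14
`result` takes the values: 1 → 2 → 8 → 48 → 384 → 3840 → 46080 → 645120

Answer: 645120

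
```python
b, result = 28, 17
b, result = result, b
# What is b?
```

Trace:
`b, result = 28, 17` → b = 28; result = 17
`b, result = result, b` → b = 17; result = 28
So b = 17

Answer: 17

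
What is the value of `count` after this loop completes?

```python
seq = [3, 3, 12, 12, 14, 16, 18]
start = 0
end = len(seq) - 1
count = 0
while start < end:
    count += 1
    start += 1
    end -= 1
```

Iterations until pointers meet (list length 7)
`count` takes the values: 0 → 1 → 2 → 3

Answer: 3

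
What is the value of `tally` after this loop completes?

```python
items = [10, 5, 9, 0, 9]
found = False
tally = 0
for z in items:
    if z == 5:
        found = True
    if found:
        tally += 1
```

Count elements after first 5 in [10, 5, 9, 0, 9]
`tally` takes the values: 0 → 1 → 2 → 3 → 4

Answer: 4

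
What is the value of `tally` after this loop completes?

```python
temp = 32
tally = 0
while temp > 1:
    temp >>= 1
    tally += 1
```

Count right shifts until 1
`tally` takes the values: 0 → 1 → 2 → 3 → 4 → 5

Answer: 5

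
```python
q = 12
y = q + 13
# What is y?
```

Trace:
`q = 12` → q = 12
`y = q + 13` → y = 25
So y = 25

Answer: 25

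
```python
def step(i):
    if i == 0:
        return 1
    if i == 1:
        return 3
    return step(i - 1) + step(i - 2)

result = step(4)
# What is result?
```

Build up from base cases: step(0)=1, step(1)=3, step(2)=4, step(3)=7, step(4)=11

Answer: 11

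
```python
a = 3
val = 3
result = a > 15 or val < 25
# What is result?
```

Trace:
`a = 3` → a = 3
`val = 3` → val = 3
`result = a > 15 or val < 25` → result = True
So result = True

Answer: True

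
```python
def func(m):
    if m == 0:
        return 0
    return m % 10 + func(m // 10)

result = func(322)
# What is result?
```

Sum of digits of 322: 2 + 2 + 3 = 7

Answer: 7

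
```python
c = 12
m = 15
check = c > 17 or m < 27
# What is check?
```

Trace:
`c = 12` → c = 12
`m = 15` → m = 15
`check = c > 17 or m < 27` → check = True
So check = True

Answer: True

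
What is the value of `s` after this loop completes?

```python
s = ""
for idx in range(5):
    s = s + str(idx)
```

Concatenate digits 0 to 4
`s` takes the values: "" → "0" → "01" → "012" → "0123" → "01234"

Answer: "01234"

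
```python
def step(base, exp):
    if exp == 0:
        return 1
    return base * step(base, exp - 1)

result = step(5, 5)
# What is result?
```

step(5, 5) = 5 * 5 * 5 * 5 * 5 = 3125

Answer: 3125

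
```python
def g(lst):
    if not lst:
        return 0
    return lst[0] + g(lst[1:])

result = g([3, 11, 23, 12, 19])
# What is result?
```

3 + 11 + 23 + 12 + 19 + 0 = 68

Answer: 68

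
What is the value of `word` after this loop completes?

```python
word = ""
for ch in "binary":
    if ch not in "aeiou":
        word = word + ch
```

Remove vowels from 'binary'
`word` takes the values: "" → "b" → "bn" → "bnr" → "bnry"

Answer: "bnry"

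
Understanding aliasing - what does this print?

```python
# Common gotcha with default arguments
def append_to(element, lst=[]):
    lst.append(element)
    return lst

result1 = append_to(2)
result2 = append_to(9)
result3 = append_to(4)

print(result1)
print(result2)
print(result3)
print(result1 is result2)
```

Key concept: mutable default argument gotcha.
Step by step:
`result1 = append_to(2)` → result1 = [2]
`result2 = append_to(9)` → result1 = [2, 9] (same object as result2); result2 = [2, 9] (same object as result1)
`result3 = append_to(4)` → result1 = [2, 9, 4] (same object as result2, result3); result2 = [2, 9, 4] (same object as result1, result3); result3 = [2, 9, 4] (same object as result1, result2)
`print(result1)` → prints [2, 9, 4]
`print(result2)` → prints [2, 9, 4]
`print(result3)` → prints [2, 9, 4]
`print(result1 is result2)` → prints True

Answer:
[2, 9, 4]
[2, 9, 4]
[2, 9, 4]
True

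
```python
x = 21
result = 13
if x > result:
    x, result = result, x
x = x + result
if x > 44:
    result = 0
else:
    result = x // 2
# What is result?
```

Trace:
`x = 21` → x = 21
`result = 13` → result = 13
`if x > result: ...` → x > result is True → x = 13; result = 21
`x = x + result` → x = 34
`if x > 44: ...` → x > 44 is False, take else branch → result = 17
So result = 17

Answer: 17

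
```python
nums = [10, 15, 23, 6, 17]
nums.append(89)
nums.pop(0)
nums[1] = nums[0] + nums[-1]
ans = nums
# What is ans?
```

Trace:
`nums = [10, 15, 23, 6, 17]` → nums = [10, 15, 23, 6, 17]
`nums.append(89)` → nums = [10, 15, 23, 6, 17, 89]
`nums.pop(0)` → nums = [15, 23, 6, 17, 89]
`nums[1] = nums[0] + nums[-1]` → nums = [15, 104, 6, 17, 89]
`ans = nums` → ans = [15, 104, 6, 17, 89]
So ans = [15, 104, 6, 17, 89]

Answer: [15, 104, 6, 17, 89]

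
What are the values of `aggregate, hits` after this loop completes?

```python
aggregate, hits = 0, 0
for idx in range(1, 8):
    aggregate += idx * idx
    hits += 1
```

Sum of squares and count
`aggregate, hits` takes the values: (0, 0) → (1, 0) → (1, 1) → (5, 1) → (5, 2) → (14, 2) → (14, 3) → (30, 3) → (30, 4) → (55, 4) → (55, 5) → (91, 5) → (91, 6) → (140, 6) → (140, 7)

Answer: 140, 7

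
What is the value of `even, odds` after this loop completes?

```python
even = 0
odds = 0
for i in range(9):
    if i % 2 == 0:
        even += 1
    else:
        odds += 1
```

Count evens and odds in range(9)
`even, odds` takes the values: (0, 0) → (1, 0) → (1, 1) → (2, 1) → (2, 2) → (3, 2) → (3, 3) → (4, 3) → (4, 4) → (5, 4)

Answer: 5, 4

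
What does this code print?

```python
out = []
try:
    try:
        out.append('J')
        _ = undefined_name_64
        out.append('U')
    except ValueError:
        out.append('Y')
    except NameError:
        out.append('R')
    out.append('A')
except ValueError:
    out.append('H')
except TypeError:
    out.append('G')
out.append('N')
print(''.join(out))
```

Execution trace: 'J' (inner try body) → 'R' (inner except NameError) → 'A' (try body, no exception) → 'N' (after the try/except). Output: JRAN

Answer: JRAN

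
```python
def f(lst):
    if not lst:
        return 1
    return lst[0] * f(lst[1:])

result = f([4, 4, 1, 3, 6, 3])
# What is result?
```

Product over [4, 4, 1, 3, 6, 3] = 4 * 4 * 1 * 3 * 6 * 3 = 864

Answer: 864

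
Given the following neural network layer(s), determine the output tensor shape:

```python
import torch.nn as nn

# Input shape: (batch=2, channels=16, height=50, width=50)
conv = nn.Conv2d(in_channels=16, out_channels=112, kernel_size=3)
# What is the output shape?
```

Input: (2, 16, 50, 50) -> Output: (2, 112, 48, 48)

Answer: (2, 112, 48, 48)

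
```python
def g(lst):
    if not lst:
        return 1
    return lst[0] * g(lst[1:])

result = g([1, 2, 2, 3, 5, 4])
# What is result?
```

Product over [1, 2, 2, 3, 5, 4] = 1 * 2 * 2 * 3 * 5 * 4 = 240

Answer: 240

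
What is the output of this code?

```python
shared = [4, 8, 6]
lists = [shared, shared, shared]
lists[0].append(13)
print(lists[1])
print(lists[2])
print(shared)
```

Key concept: list of same reference.
Step by step:
`shared = [4, 8, 6]` → shared = [4, 8, 6]
`lists = [shared, shared, shared]` → lists = [[4, 8, 6], [4, 8, 6], [4, 8, 6]]
`lists[0].append(13)` → shared = [4, 8, 6, 13]; lists = [[4, 8, 6, 13], [4, 8, 6, 13], [4, 8, 6, 13]]
`print(lists[1])` → prints [4, 8, 6, 13]
`print(lists[2])` → prints [4, 8, 6, 13]
`print(shared)` → prints [4, 8, 6, 13]

Answer:
[4, 8, 6, 13]
[4, 8, 6, 13]
[4, 8, 6, 13]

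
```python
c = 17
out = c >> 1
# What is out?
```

Trace:
`c = 17` → c = 17
`out = c >> 1` → out = 8
So out = 8

Answer: 8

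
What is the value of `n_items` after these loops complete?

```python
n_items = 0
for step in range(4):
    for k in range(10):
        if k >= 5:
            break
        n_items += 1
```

Inner breaks at 5, outer runs 4 times
`n_items` takes the values: 0 → 1 → 2 → 3 → 4 → 5 → 6 → 7 → 8 → 9 → 10 → 11 → 12 → 13 → 14 → 15 → 16 → 17 → 18 → 19 → 20

Answer: 20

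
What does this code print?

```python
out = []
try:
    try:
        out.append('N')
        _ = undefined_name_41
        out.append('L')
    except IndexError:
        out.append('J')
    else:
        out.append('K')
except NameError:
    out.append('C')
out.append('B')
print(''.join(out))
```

Execution trace: 'N' (try body) → 'C' (outer except NameError) → 'B' (after the try/except). Output: NCB

Answer: NCB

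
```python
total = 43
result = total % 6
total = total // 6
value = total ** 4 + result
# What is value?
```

Trace:
`total = 43` → total = 43
`result = total % 6` → result = 1
`total = total // 6` → total = 7
`value = total ** 4 + result` → value = 2402
So value = 2402

Answer: 2402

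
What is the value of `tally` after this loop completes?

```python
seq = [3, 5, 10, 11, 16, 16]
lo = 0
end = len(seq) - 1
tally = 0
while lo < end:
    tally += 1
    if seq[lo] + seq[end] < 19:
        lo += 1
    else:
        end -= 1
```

Steps to find pair summing to 19
`tally` takes the values: 0 → 1 → 2 → 3 → 4 → 5

Answer: 5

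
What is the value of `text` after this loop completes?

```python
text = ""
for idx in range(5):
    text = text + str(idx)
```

Concatenate digits 0 to 4
`text` takes the values: "" → "0" → "01" → "012" → "0123" → "01234"

Answer: "01234"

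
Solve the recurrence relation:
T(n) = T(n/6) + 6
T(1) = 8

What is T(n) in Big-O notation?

Each step divides n by 6 and adds 6. After log_6(n) steps we reach T(1)=8. So T(n) = 6·log_6(n) + 8 = O(log n).

Answer: O(log n)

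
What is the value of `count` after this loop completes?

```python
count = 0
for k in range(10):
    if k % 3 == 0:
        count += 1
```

Count numbers divisible by 3 in range(10)
`count` takes the values: 0 → 1 → 2 → 3 → 4

Answer: 4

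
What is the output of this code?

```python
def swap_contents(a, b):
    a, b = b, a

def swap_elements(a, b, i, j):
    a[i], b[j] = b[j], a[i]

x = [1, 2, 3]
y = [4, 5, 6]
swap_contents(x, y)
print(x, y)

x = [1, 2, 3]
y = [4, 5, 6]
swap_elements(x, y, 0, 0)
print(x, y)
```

Key concept: parameter rebinding vs mutation.
Step by step:
`x = [1, 2, 3]` → x = [1, 2, 3]
`y = [4, 5, 6]` → y = [4, 5, 6]
`swap_contents(x, y)` → no visible change to tracked variables
`print(x, y)` → prints [1, 2, 3] [4, 5, 6]
`x = [1, 2, 3]` → x = [1, 2, 3]
`y = [4, 5, 6]` → y = [4, 5, 6]
`swap_elements(x, y, 0, 0)` → x = [4, 2, 3]; y = [1, 5, 6]
`print(x, y)` → prints [4, 2, 3] [1, 5, 6]

Answer:
[1, 2, 3] [4, 5, 6]
[4, 2, 3] [1, 5, 6]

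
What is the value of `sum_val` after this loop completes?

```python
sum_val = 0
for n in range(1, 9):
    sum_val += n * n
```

Sum of squares 1² to 8² = 204
`sum_val` takes the values: 0 → 1 → 5 → 14 → 30 → 55 → 91 → 140 → 204

Answer: 204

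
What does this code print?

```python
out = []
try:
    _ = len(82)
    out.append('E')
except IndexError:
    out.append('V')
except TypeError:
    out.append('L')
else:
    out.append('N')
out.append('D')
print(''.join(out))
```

Execution trace: 'L' (except TypeError) → 'D' (after the try/except). Output: LD

Answer: LD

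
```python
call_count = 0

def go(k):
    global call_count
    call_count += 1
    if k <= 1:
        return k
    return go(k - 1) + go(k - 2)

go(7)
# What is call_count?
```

Calls(k) = 1 + Calls(k-1) + Calls(k-2); Calls(0)=Calls(1)=1. For k=7 this gives 41.

Answer: 41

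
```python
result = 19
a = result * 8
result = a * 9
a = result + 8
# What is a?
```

Trace:
`result = 19` → result = 19
`a = result * 8` → a = 152
`result = a * 9` → result = 1368
`a = result + 8` → a = 1376
So a = 1376

Answer: 1376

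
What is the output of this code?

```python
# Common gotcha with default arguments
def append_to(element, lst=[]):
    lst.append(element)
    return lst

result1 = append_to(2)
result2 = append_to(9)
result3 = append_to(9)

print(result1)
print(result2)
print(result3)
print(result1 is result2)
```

Key concept: mutable default argument gotcha.
Step by step:
`result1 = append_to(2)` → result1 = [2]
`result2 = append_to(9)` → result1 = [2, 9] (same object as result2); result2 = [2, 9] (same object as result1)
`result3 = append_to(9)` → result1 = [2, 9, 9] (same object as result2, result3); result2 = [2, 9, 9] (same object as result1, result3); result3 = [2, 9, 9] (same object as result1, result2)
`print(result1)` → prints [2, 9, 9]
`print(result2)` → prints [2, 9, 9]
`print(result3)` → prints [2, 9, 9]
`print(result1 is result2)` → prints True

Answer:
[2, 9, 9]
[2, 9, 9]
[2, 9, 9]
True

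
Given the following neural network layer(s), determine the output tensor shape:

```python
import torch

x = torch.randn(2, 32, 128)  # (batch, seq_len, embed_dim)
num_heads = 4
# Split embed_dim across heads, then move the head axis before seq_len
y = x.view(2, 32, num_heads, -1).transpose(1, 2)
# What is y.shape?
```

Input: (2, 32, 128) -> head_dim = 128 // 4 = 32; after view: (2, 32, 4, 32) -> after transpose(1, 2): (2, 4, 32, 32) -> Output: (2, 4, 32, 32)

Answer: (2, 4, 32, 32)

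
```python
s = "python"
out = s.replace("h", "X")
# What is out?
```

Trace:
`s = "python"` → s = 'python'
`out = s.replace("h", "X")` → out = 'pytXon'
So out = 'pytXon'

Answer: 'pytXon'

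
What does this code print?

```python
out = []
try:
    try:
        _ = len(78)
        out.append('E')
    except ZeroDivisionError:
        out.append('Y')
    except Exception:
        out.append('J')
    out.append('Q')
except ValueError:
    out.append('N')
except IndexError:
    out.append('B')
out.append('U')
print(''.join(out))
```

Execution trace: 'J' (inner except Exception) → 'Q' (try body, no exception) → 'U' (after the try/except). Output: JQU

Answer: JQU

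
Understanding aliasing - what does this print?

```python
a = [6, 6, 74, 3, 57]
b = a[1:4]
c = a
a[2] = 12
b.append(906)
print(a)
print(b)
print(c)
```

Key concept: slice vs alias.
Step by step:
`a = [6, 6, 74, 3, 57]` → a = [6, 6, 74, 3, 57]
`b = a[1:4]` → b = [6, 74, 3]
`c = a` → c = [6, 6, 74, 3, 57] (same object as a)
`a[2] = 12` → a = [6, 6, 12, 3, 57] (same object as c); c = [6, 6, 12, 3, 57] (same object as a)
`b.append(906)` → b = [6, 74, 3, 906]
`print(a)` → prints [6, 6, 12, 3, 57]
`print(b)` → prints [6, 74, 3, 906]
`print(c)` → prints [6, 6, 12, 3, 57]

Answer:
[6, 6, 12, 3, 57]
[6, 74, 3, 906]
[6, 6, 12, 3, 57]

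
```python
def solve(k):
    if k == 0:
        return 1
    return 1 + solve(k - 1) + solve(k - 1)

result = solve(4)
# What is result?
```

solve(k) = 1 + 2·solve(k-1), solve(0)=1. Closed form: (1+1)·2^4 - 1 = 31.

Answer: 31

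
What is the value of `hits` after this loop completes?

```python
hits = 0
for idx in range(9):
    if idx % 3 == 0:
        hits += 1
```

Count numbers divisible by 3 in range(9)
`hits` takes the values: 0 → 1 → 2 → 3

Answer: 3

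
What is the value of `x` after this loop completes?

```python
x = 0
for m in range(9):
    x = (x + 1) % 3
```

Increment mod 3, 9 times = 0
`x` takes the values: 0 → 1 → 2 → 0 → 1 → 2 → 0 → 1 → 2 → 0

Answer: 0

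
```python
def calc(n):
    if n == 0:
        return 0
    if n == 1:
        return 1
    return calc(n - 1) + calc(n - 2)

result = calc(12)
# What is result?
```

Build up from base cases: calc(0)=0, calc(1)=1, calc(2)=1, calc(3)=2, calc(4)=3, calc(5)=5, calc(6)=8, ..., calc(12)=144

Answer: 144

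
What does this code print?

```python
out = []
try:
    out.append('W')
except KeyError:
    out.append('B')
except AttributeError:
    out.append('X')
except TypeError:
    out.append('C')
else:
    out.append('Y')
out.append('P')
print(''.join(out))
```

Execution trace: 'W' (try body, no exception) → 'Y' (else) → 'P' (after the try/except). Output: WYP

Answer: WYP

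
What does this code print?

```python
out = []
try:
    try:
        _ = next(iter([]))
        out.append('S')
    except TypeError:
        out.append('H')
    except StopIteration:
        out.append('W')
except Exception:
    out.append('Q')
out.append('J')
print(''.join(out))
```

Execution trace: 'W' (inner except StopIteration) → 'J' (after the try/except). Output: WJ

Answer: WJ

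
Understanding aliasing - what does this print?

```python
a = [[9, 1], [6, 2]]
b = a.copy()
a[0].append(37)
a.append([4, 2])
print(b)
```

Key concept: shallow copy with nested lists.
Step by step:
`a = [[9, 1], [6, 2]]` → a = [[9, 1], [6, 2]]
`b = a.copy()` → b = [[9, 1], [6, 2]]
`a[0].append(37)` → a = [[9, 1, 37], [6, 2]]; b = [[9, 1, 37], [6, 2]]
`a.append([4, 2])` → a = [[9, 1, 37], [6, 2], [4, 2]]
`print(b)` → prints [[9, 1, 37], [6, 2]]

Answer: [[9, 1, 37], [6, 2]]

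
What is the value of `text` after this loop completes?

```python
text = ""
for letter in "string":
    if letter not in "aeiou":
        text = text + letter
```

Remove vowels from 'string'
`text` takes the values: "" → "s" → "st" → "str" → "strn" → "strng"

Answer: "strng"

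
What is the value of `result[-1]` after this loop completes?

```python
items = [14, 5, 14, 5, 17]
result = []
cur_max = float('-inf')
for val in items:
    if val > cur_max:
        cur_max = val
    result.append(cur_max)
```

Running max ends at 17
`result` takes the values: [] → [14] → [14, 14] → [14, 14, 14] → [14, 14, 14, 14] → [14, 14, 14, 14, 17]
So `result[-1]` = 17

Answer: 17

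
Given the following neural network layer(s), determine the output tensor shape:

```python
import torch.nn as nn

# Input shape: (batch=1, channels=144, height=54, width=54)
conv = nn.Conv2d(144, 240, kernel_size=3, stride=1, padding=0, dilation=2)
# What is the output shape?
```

Input: (1, 144, 54, 54) -> Output: (1, 240, 50, 50)

Answer: (1, 240, 50, 50)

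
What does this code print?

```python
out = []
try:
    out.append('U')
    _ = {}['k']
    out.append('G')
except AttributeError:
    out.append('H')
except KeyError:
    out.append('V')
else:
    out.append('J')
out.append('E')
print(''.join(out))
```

Execution trace: 'U' (try body) → 'V' (except KeyError) → 'E' (after the try/except). Output: UVE

Answer: UVE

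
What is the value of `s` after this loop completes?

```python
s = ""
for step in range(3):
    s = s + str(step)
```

Concatenate digits 0 to 2
`s` takes the values: "" → "0" → "01" → "012"

Answer: "012"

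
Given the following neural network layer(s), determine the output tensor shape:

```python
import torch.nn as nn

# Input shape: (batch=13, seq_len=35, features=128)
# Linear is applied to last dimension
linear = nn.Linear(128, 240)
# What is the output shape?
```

Input: (13, 35, 128) -> Output: (13, 35, 240)

Answer: (13, 35, 240)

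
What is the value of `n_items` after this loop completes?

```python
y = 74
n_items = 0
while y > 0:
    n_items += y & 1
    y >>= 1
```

Count set bits in 74 (binary: 0b1001010)
`n_items` takes the values: 0 → 1 → 2 → 3

Answer: 3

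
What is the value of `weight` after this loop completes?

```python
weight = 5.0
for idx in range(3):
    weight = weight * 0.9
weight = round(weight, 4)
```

Exponential decay: 5.0 * 0.9^3
`weight` takes the values: 5.0 → 4.5 → 4.05 → 3.645

Answer: 3.645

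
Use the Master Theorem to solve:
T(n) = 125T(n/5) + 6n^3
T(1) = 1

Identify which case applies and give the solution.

a=125, b=5, f(n)=6n^3. log_5(125) = 3. Since c=3 = 3, Case 2 applies: T(n) = Θ(n^log_b(a) · log n) = O(n^3 log n).

Answer: O(n^3 log n) - Case 2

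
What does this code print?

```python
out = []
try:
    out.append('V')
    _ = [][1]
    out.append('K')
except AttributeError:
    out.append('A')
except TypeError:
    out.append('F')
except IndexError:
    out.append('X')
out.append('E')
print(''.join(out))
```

Execution trace: 'V' (try body) → 'X' (except IndexError) → 'E' (after the try/except). Output: VXE

Answer: VXE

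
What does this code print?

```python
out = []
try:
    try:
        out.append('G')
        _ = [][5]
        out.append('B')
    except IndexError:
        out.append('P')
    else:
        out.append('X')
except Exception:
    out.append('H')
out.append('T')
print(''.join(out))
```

Execution trace: 'G' (inner try body) → 'P' (inner except IndexError) → 'T' (after the try/except). Output: GPT

Answer: GPT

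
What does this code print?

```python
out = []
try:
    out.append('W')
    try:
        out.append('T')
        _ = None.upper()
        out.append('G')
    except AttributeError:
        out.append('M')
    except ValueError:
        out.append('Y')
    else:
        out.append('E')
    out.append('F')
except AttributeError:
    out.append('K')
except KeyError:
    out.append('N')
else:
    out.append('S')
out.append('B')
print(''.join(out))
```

Execution trace: 'W' (try body) → 'T' (inner try body) → 'M' (inner except AttributeError) → 'F' (try body, no exception) → 'S' (else) → 'B' (after the try/except). Output: WTMFSB

Answer: WTMFSB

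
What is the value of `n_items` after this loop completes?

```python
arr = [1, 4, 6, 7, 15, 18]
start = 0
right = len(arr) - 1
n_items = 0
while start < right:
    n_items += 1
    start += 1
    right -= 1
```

Iterations until pointers meet (list length 6)
`n_items` takes the values: 0 → 1 → 2 → 3

Answer: 3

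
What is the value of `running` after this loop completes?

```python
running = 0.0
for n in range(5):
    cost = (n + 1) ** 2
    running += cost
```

Sum of squared losses 1² + 2² + ... + 5²
`running` takes the values: 0.0 → 1.0 → 5.0 → 14.0 → 30.0 → 55.0

Answer: 55.0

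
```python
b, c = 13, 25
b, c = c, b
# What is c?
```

Trace:
`b, c = 13, 25` → b = 13; c = 25
`b, c = c, b` → b = 25; c = 13
So c = 13

Answer: 13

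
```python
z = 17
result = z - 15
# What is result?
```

Trace:
`z = 17` → z = 17
`result = z - 15` → result = 2
So result = 2

Answer: 2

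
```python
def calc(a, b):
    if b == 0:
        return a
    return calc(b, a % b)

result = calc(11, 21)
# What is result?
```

calc(11, 21) -> calc(21, 11) -> calc(11, 10) -> calc(10, 1) -> calc(1, 0) -> 1

Answer: 1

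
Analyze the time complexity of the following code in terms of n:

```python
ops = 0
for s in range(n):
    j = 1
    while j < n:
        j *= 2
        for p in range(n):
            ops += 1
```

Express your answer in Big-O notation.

Each loop level contributes: n × log n × n. Multiplying the contributions gives O(n^2 log n).

Answer: O(n^2 log n)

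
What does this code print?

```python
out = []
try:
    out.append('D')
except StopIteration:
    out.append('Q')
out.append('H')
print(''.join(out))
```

Execution trace: 'D' (try body, no exception) → 'H' (after the try/except). Output: DH

Answer: DH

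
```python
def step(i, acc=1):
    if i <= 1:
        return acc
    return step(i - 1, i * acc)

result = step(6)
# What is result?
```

Accumulator trace (n, acc): (6, 1) -> (5, 6) -> (4, 30) -> (3, 120) -> (2, 360) -> (1, 720) -> return 720

Answer: 720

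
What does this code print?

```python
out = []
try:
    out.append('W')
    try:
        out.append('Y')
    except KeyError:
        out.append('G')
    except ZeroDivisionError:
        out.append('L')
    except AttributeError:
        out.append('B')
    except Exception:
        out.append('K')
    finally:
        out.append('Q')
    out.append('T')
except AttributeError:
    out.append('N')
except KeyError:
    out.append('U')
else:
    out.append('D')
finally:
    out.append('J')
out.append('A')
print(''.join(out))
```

Execution trace: 'W' (try body) → 'Y' (inner try body, no exception) → 'Q' (inner finally) → 'T' (try body, no exception) → 'D' (else) → 'J' (finally) → 'A' (after the try/except). Output: WYQTDJA

Answer: WYQTDJA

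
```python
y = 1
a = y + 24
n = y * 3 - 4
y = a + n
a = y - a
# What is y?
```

Trace:
`y = 1` → y = 1
`a = y + 24` → a = 25
`n = y * 3 - 4` → n = -1
`y = a + n` → y = 24
`a = y - a` → a = -1
So y = 24

Answer: 24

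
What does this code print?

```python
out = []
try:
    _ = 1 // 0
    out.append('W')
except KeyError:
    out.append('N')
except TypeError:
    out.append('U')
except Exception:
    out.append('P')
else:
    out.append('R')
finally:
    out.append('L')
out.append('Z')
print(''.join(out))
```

Execution trace: 'P' (except Exception) → 'L' (finally) → 'Z' (after the try/except). Output: PLZ

Answer: PLZ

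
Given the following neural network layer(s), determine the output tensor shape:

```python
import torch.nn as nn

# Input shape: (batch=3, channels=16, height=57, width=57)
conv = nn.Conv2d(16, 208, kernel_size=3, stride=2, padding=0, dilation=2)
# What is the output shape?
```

Input: (3, 16, 57, 57) -> Output: (3, 208, 27, 27)

Answer: (3, 208, 27, 27)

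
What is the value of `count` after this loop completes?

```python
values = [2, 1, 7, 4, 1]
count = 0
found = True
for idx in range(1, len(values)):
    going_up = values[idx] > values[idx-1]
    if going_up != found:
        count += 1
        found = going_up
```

Count direction changes in [2, 1, 7, 4, 1]
`count` takes the values: 0 → 1 → 2 → 3

Answer: 3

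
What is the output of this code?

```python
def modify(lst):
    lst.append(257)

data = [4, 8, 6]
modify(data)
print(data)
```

Key concept: function modifies passed list.
Step by step:
`data = [4, 8, 6]` → data = [4, 8, 6]
`modify(data)` → data = [4, 8, 6, 257]
`print(data)` → prints [4, 8, 6, 257]

Answer: [4, 8, 6, 257]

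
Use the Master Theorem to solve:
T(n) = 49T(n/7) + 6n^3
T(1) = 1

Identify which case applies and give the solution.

a=49, b=7, f(n)=6n^3. log_7(49) = 2. Since c=3 > 2 and the regularity condition holds (49(n/7)^3 = (49/7^3)n^3 with 49/7^3 < 1), Case 3 applies: T(n) = Θ(f(n)) = O(n^3).

Answer: O(n^3) - Case 3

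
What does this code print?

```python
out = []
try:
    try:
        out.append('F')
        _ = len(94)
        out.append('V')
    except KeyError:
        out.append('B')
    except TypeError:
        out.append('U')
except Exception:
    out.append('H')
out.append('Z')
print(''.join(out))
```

Execution trace: 'F' (inner try body) → 'U' (inner except TypeError) → 'Z' (after the try/except). Output: FUZ

Answer: FUZ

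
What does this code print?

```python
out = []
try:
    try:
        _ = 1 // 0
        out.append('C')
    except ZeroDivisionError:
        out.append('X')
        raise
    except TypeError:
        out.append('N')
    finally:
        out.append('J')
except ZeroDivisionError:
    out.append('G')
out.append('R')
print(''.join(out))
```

Execution trace: 'X' (inner except ZeroDivisionError) → 'J' (inner finally) → 'G' (outer except ZeroDivisionError) → 'R' (after the try/except). Output: XJGR

Answer: XJGR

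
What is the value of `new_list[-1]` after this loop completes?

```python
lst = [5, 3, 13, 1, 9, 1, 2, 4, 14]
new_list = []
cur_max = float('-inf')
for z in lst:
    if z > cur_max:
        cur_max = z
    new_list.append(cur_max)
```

Running max ends at 14
`new_list` takes the values: [] → [5] → [5, 5] → [5, 5, 13] → [5, 5, 13, 13] → [5, 5, 13, 13, 13] → [5, 5, 13, 13, 13, 13] → [5, 5, 13, 13, 13, 13, 13] → [5, 5, 13, 13, 13, 13, 13, 13] → [5, 5, 13, 13, 13, 13, 13, 13, 14]
So `new_list[-1]` = 14

Answer: 14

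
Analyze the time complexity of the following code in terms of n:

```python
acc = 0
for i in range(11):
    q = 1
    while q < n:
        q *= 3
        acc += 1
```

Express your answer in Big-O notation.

Each loop level contributes: 1 × log n. Multiplying the contributions gives O(log n).

Answer: O(log n)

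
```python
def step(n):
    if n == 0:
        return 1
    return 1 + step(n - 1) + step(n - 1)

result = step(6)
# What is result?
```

step(n) = 1 + 2·step(n-1), step(0)=1. Closed form: (1+1)·2^6 - 1 = 127.

Answer: 127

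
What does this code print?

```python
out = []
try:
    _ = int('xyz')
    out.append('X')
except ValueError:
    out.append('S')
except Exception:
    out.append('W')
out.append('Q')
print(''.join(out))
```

Execution trace: 'S' (except ValueError) → 'Q' (after the try/except). Output: SQ

Answer: SQ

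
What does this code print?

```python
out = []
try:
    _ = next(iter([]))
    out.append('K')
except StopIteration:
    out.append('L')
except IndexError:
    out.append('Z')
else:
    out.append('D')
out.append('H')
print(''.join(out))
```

Execution trace: 'L' (except StopIteration) → 'H' (after the try/except). Output: LH

Answer: LH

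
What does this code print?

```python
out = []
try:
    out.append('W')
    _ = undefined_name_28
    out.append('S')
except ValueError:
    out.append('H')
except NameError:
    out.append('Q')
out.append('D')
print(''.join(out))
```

Execution trace: 'W' (try body) → 'Q' (except NameError) → 'D' (after the try/except). Output: WQD

Answer: WQD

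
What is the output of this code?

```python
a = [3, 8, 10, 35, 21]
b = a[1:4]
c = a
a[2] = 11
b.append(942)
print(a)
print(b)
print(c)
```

Key concept: slice vs alias.
Step by step:
`a = [3, 8, 10, 35, 21]` → a = [3, 8, 10, 35, 21]
`b = a[1:4]` → b = [8, 10, 35]
`c = a` → c = [3, 8, 10, 35, 21] (same object as a)
`a[2] = 11` → a = [3, 8, 11, 35, 21] (same object as c); c = [3, 8, 11, 35, 21] (same object as a)
`b.append(942)` → b = [8, 10, 35, 942]
`print(a)` → prints [3, 8, 11, 35, 21]
`print(b)` → prints [8, 10, 35, 942]
`print(c)` → prints [3, 8, 11, 35, 21]

Answer:
[3, 8, 11, 35, 21]
[8, 10, 35, 942]
[3, 8, 11, 35, 21]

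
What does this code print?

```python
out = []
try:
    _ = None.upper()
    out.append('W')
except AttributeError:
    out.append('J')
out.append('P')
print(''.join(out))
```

Execution trace: 'J' (except AttributeError) → 'P' (after the try/except). Output: JP

Answer: JP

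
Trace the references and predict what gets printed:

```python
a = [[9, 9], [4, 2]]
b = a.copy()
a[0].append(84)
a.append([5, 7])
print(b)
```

Key concept: shallow copy with nested lists.
Step by step:
`a = [[9, 9], [4, 2]]` → a = [[9, 9], [4, 2]]
`b = a.copy()` → b = [[9, 9], [4, 2]]
`a[0].append(84)` → a = [[9, 9, 84], [4, 2]]; b = [[9, 9, 84], [4, 2]]
`a.append([5, 7])` → a = [[9, 9, 84], [4, 2], [5, 7]]
`print(b)` → prints [[9, 9, 84], [4, 2]]

Answer: [[9, 9, 84], [4, 2]]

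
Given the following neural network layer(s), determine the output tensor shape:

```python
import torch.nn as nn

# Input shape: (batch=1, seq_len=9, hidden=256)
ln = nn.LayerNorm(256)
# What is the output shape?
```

Input: (1, 9, 256) -> Output: (1, 9, 256)

Answer: (1, 9, 256)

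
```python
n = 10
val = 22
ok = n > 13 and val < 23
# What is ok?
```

Trace:
`n = 10` → n = 10
`val = 22` → val = 22
`ok = n > 13 and val < 23` → ok = False
So ok = False

Answer: False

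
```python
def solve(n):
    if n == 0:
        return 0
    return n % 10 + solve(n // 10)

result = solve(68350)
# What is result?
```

Sum of digits of 68350: 0 + 5 + 3 + 8 + 6 = 22

Answer: 22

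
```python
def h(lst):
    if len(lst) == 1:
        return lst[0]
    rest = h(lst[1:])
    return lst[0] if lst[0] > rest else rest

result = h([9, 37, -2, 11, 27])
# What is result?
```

Recursive max over [9, 37, -2, 11, 27] = 37

Answer: 37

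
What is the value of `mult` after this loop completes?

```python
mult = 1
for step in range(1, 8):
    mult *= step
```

7! = 5040
`mult` takes the values: 1 → 2 → 6 → 24 → 120 → 720 → 5040

Answer: 5040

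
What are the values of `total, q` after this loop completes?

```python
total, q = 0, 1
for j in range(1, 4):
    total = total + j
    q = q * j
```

Sum and factorial of 1 to 3
`total, q` takes the values: (0, 1) → (1, 1) → (3, 1) → (3, 2) → (6, 2) → (6, 6)

Answer: 6, 6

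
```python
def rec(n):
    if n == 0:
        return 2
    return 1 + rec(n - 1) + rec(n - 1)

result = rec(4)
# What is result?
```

rec(n) = 1 + 2·rec(n-1), rec(0)=2. Closed form: (2+1)·2^4 - 1 = 47.

Answer: 47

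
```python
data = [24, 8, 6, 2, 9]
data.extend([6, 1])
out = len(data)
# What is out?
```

Trace:
`data = [24, 8, 6, 2, 9]` → data = [24, 8, 6, 2, 9]
`data.extend([6, 1])` → data = [24, 8, 6, 2, 9, 6, 1]
`out = len(data)` → out = 7
So out = 7

Answer: 7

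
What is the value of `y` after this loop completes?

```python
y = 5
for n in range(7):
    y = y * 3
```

Multiply by 3, 7 times: 5 * 3^7 = 10935
`y` takes the values: 5 → 15 → 45 → 135 → 405 → 1215 → 3645 → 10935

Answer: 10935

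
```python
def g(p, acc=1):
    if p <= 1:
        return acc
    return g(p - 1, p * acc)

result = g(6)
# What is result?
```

Accumulator trace (n, acc): (6, 1) -> (5, 6) -> (4, 30) -> (3, 120) -> (2, 360) -> (1, 720) -> return 720

Answer: 720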